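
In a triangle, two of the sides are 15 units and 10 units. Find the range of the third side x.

5 < x < 25

By the triangle inequality, x must be less than 15 + 10 = 25 and greater than |15 − 10| = 5.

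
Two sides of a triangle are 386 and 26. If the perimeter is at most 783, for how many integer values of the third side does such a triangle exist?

Triangle inequality: 360 < x < 412. Perimeter ≤ 783 gives x ≤ 783 − 386 − 26 = 371.
So 360 < x ≤ 371; integers 361 through 371: 11 values.

11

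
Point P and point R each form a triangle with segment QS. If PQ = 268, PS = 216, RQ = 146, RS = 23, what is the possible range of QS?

From triangle PQS: |268 − 216| < QS < 268 + 216, i.e. 52 < QS < 484.
From triangle RQS: 123 < QS < 169.
Both must hold, so QS lies in the intersection.

123 < QS < 169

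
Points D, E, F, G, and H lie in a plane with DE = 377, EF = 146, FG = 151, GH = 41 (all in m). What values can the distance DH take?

39 ≤ DH ≤ 715 m

The maximum is all hops collinear in one direction: 377 + 146 + 151 + 41 = 715.
The longest hop is 377; the others sum to 338. Folding the others back against it leaves at least 377 − 338 = 39.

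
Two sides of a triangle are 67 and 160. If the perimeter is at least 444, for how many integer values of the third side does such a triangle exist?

Triangle inequality: 93 < x < 227. Perimeter ≥ 444 gives x ≥ 444 − 67 − 160 = 217.
So 217 ≤ x < 227; integers 217 through 226: 10 values.

10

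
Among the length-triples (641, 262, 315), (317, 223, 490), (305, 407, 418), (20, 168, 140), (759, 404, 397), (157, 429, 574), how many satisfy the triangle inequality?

(262,315,641): 262+315 ≤ 641 → not valid
(223,317,490): 223+317 > 490 → valid
(305,407,418): 305+407 > 418 → valid
(20,140,168): 20+140 ≤ 168 → not valid
(397,404,759): 397+404 > 759 → valid
(157,429,574): 157+429 > 574 → valid
4 of the 6 triples form a triangle.

4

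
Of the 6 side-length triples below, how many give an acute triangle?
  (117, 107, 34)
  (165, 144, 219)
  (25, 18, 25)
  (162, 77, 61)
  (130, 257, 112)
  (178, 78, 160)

1

(117,107,34): 34²+107² = 12605 < 13689 = 117² → obtuse
(165,144,219): 144²+165² = 47961 = 219² → right
(25,18,25): 18²+25² = 949 > 625 = 25² → acute
(162,77,61): 61+77 ≤ 162, not a triangle
(130,257,112): 112+130 ≤ 257, not a triangle
(178,78,160): 78²+160² = 31684 = 178² → right
1 of the 6 is acute.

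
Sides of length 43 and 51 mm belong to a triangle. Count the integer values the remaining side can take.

85

The third side lies in the open interval (8, 94).
Integers from 9 to 93 inclusive: 93 − 9 + 1 = 85.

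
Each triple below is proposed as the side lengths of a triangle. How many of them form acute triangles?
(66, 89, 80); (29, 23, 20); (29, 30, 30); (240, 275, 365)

3

(66,89,80): 66²+80² = 10756 > 7921 = 89² → acute
(29,23,20): 20²+23² = 929 > 841 = 29² → acute
(29,30,30): 29²+30² = 1741 > 900 = 30² → acute
(240,275,365): 240²+275² = 133225 = 365² → right
3 of the 4 are acute.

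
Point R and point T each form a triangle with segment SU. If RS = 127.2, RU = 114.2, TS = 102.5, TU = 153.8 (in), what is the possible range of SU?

51.3 < SU < 241.4

From triangle RSU: |127.2 − 114.2| < SU < 127.2 + 114.2, i.e. 13.0 < SU < 241.4.
From triangle TSU: 51.3 < SU < 256.3.
Both must hold, so SU lies in the intersection.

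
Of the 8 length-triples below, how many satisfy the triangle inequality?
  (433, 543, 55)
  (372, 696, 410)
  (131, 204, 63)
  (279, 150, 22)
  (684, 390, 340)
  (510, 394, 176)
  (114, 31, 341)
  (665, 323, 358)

4

(55,433,543): 55+433 ≤ 543 → not valid
(372,410,696): 372+410 > 696 → valid
(63,131,204): 63+131 ≤ 204 → not valid
(22,150,279): 22+150 ≤ 279 → not valid
(340,390,684): 340+390 > 684 → valid
(176,394,510): 176+394 > 510 → valid
(31,114,341): 31+114 ≤ 341 → not valid
(323,358,665): 323+358 > 665 → valid
4 of the 8 triples form a triangle.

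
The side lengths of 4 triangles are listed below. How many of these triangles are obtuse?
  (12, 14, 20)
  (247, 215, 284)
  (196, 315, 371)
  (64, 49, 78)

1

(12,14,20): 12²+14² = 340 < 400 = 20² → obtuse
(247,215,284): 215²+247² = 107234 > 80656 = 284² → acute
(196,315,371): 196²+315² = 137641 = 371² → right
(64,49,78): 49²+64² = 6497 > 6084 = 78² → acute
1 of the 4 is obtuse.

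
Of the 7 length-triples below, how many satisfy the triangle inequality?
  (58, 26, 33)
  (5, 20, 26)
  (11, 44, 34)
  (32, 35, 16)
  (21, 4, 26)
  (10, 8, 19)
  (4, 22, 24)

(26,33,58): 26+33 > 58 → valid
(5,20,26): 5+20 ≤ 26 → not valid
(11,34,44): 11+34 > 44 → valid
(16,32,35): 16+32 > 35 → valid
(4,21,26): 4+21 ≤ 26 → not valid
(8,10,19): 8+10 ≤ 19 → not valid
(4,22,24): 4+22 > 24 → valid
4 of the 7 triples form a triangle.

4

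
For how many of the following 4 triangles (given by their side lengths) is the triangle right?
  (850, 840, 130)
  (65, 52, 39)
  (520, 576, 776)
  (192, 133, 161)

3

(850,840,130): 130²+840² = 722500 = 850² → right
(65,52,39): 39²+52² = 4225 = 65² → right
(520,576,776): 520²+576² = 602176 = 776² → right
(192,133,161): 133²+161² = 43610 > 36864 = 192² → acute
3 of the 4 are right.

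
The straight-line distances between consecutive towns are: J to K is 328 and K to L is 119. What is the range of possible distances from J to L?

By the triangle inequality, |328 − 119| ≤ JL ≤ 328 + 119.

209 ≤ JL ≤ 447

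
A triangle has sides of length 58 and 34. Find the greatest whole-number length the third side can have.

The third side must be strictly less than 58 + 34 = 92.
The largest integer below 92 is 91.

91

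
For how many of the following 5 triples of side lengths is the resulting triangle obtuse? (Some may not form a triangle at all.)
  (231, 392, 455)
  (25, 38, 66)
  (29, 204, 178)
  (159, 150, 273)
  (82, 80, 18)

2

(231,392,455): 231²+392² = 207025 = 455² → right
(25,38,66): 25+38 ≤ 66, not a triangle
(29,204,178): 29²+178² = 32525 < 41616 = 204² → obtuse
(159,150,273): 150²+159² = 47781 < 74529 = 273² → obtuse
(82,80,18): 18²+80² = 6724 = 82² → right
2 of the 5 are obtuse.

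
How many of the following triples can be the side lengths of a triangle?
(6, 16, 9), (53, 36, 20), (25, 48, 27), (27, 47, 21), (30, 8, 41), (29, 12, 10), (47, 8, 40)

(6,9,16): 6+9 ≤ 16 → not valid
(20,36,53): 20+36 > 53 → valid
(25,27,48): 25+27 > 48 → valid
(21,27,47): 21+27 > 47 → valid
(8,30,41): 8+30 ≤ 41 → not valid
(10,12,29): 10+12 ≤ 29 → not valid
(8,40,47): 8+40 > 47 → valid
4 of the 7 triples form a triangle.

4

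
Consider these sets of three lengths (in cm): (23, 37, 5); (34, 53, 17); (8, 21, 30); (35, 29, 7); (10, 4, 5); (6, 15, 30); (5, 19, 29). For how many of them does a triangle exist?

1

(5,23,37): 5+23 ≤ 37 → not valid
(17,34,53): 17+34 ≤ 53 → not valid
(8,21,30): 8+21 ≤ 30 → not valid
(7,29,35): 7+29 > 35 → valid
(4,5,10): 4+5 ≤ 10 → not valid
(6,15,30): 6+15 ≤ 30 → not valid
(5,19,29): 5+19 ≤ 29 → not valid
1 of the 7 triples forms a triangle.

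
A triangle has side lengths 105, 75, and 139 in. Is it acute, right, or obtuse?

Compare the square of the longest side to the sum of squares of the other two: 75² + 105² = 16650 < 19321 = 139².

obtuse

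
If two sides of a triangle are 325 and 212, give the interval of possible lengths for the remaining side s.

113 < s < 537

By the triangle inequality, s must be less than 325 + 212 = 537 and greater than |325 − 212| = 113.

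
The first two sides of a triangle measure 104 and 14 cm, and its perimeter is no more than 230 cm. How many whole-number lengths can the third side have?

Triangle inequality: 90 < x < 118. Perimeter ≤ 230 gives x ≤ 230 − 104 − 14 = 112.
So 90 < x ≤ 112; integers 91 through 112: 22 values.

22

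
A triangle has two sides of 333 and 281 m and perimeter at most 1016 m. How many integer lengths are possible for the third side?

Triangle inequality: 52 < x < 614. Perimeter ≤ 1016 gives x ≤ 1016 − 333 − 281 = 402.
So 52 < x ≤ 402; integers 53 through 402: 350 values.

350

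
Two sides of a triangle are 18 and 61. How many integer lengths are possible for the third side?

The third side lies in the open interval (43, 79).
Integers from 44 to 78 inclusive: 78 − 44 + 1 = 35.

35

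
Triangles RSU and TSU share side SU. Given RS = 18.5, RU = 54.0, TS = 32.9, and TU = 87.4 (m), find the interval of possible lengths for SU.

54.5 < SU < 72.5

From triangle RSU: |18.5 − 54.0| < SU < 18.5 + 54.0, i.e. 35.5 < SU < 72.5.
From triangle TSU: 54.5 < SU < 120.3.
Both must hold, so SU lies in the intersection.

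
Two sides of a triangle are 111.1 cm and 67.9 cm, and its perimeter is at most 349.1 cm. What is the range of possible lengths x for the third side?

Triangle inequality alone gives 43.2 < x < 179.0.
The perimeter condition gives x ≤ 349.1 − 111.1 − 67.9 = 170.1.
Intersecting the two: 43.2 < x ≤ 170.1.

43.2 < x ≤ 170.1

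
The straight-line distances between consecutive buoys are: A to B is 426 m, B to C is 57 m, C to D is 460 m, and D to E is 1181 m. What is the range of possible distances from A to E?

The maximum is all hops collinear in one direction: 426 + 57 + 460 + 1181 = 2124.
The longest hop is 1181; the others sum to 943. Folding the others back against it leaves at least 1181 − 943 = 238.

238 ≤ AE ≤ 2124 m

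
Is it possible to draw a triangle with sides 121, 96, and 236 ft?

The longest side is 236, but the other two sum to only 217.
217 < 236, so the triangle inequality fails.

No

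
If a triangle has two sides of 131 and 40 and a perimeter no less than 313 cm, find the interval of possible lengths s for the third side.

142 ≤ s < 171

Triangle inequality alone gives 91 < s < 171.
The perimeter condition gives s ≥ 313 − 131 − 40 = 142.
Intersecting the two: 142 ≤ s < 171.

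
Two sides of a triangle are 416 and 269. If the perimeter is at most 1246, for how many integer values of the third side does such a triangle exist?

Triangle inequality: 147 < x < 685. Perimeter ≤ 1246 gives x ≤ 1246 − 416 − 269 = 561.
So 147 < x ≤ 561; integers 148 through 561: 414 values.

414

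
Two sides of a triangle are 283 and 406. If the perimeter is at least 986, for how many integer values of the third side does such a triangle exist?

Triangle inequality: 123 < x < 689. Perimeter ≥ 986 gives x ≥ 986 − 283 − 406 = 297.
So 297 ≤ x < 689; integers 297 through 688: 392 values.

392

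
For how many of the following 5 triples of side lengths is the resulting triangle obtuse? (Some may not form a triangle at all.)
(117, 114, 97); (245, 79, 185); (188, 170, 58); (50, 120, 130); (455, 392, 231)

(117,114,97): 97²+114² = 22405 > 13689 = 117² → acute
(245,79,185): 79²+185² = 40466 < 60025 = 245² → obtuse
(188,170,58): 58²+170² = 32264 < 35344 = 188² → obtuse
(50,120,130): 50²+120² = 16900 = 130² → right
(455,392,231): 231²+392² = 207025 = 455² → right
2 of the 5 are obtuse.

2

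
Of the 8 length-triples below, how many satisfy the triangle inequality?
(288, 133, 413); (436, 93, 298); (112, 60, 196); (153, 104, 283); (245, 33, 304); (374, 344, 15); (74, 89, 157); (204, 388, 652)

(133,288,413): 133+288 > 413 → valid
(93,298,436): 93+298 ≤ 436 → not valid
(60,112,196): 60+112 ≤ 196 → not valid
(104,153,283): 104+153 ≤ 283 → not valid
(33,245,304): 33+245 ≤ 304 → not valid
(15,344,374): 15+344 ≤ 374 → not valid
(74,89,157): 74+89 > 157 → valid
(204,388,652): 204+388 ≤ 652 → not valid
2 of the 8 triples form a triangle.

2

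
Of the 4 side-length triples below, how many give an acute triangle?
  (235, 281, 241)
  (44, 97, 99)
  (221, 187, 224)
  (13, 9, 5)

3

(235,281,241): 235²+241² = 113306 > 78961 = 281² → acute
(44,97,99): 44²+97² = 11345 > 9801 = 99² → acute
(221,187,224): 187²+221² = 83810 > 50176 = 224² → acute
(13,9,5): 5²+9² = 106 < 169 = 13² → obtuse
3 of the 4 are acute.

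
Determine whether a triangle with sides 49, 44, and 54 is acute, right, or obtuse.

Compare the square of the longest side to the sum of squares of the other two: 44² + 49² = 4337 > 2916 = 54².

acute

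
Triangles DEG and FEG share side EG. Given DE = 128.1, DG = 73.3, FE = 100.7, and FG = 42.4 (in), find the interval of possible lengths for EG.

From triangle DEG: |128.1 − 73.3| < EG < 128.1 + 73.3, i.e. 54.8 < EG < 201.4.
From triangle FEG: 58.3 < EG < 143.1.
Both must hold, so EG lies in the intersection.

58.3 < EG < 143.1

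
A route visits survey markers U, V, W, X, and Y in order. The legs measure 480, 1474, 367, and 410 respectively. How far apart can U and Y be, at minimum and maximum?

217 ≤ UY ≤ 2731

The maximum is all hops collinear in one direction: 480 + 1474 + 367 + 410 = 2731.
The longest hop is 1474; the others sum to 1257. Folding the others back against it leaves at least 1474 − 1257 = 217.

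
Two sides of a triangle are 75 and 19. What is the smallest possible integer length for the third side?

The third side must be strictly greater than |75 − 19| = 56.
The smallest integer above 56 is 57.

57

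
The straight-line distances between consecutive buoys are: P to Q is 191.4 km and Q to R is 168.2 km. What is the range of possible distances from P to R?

23.2 ≤ PR ≤ 359.6 km

By the triangle inequality, |191.4 − 168.2| ≤ PR ≤ 191.4 + 168.2.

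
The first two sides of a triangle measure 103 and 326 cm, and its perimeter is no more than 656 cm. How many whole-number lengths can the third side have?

4

Triangle inequality: 223 < x < 429. Perimeter ≤ 656 gives x ≤ 656 − 103 − 326 = 227.
So 223 < x ≤ 227; integers 224 through 227: 4 values.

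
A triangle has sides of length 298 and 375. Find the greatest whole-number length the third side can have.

672

The third side must be strictly less than 298 + 375 = 673.
The largest integer below 673 is 672.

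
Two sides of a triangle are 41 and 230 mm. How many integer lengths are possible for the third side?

81

The third side lies in the open interval (189, 271).
Integers from 190 to 270 inclusive: 270 − 190 + 1 = 81.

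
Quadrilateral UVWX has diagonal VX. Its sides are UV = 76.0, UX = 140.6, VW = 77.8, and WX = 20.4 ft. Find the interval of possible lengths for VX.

64.6 < VX < 98.2

From triangle UVX: |76.0 − 140.6| < VX < 76.0 + 140.6, i.e. 64.6 < VX < 216.6.
From triangle WVX: 57.4 < VX < 98.2.
Both must hold, so VX lies in the intersection.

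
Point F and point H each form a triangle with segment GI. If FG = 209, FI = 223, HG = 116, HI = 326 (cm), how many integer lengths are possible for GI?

From triangle FGI: 14 < GI < 432.
From triangle HGI: 210 < GI < 442.
Intersection: 210 < GI < 432, so integers 211 through 431: 221 values.

221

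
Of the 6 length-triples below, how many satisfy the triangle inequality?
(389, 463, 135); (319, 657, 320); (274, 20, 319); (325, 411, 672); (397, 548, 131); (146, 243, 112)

(135,389,463): 135+389 > 463 → valid
(319,320,657): 319+320 ≤ 657 → not valid
(20,274,319): 20+274 ≤ 319 → not valid
(325,411,672): 325+411 > 672 → valid
(131,397,548): 131+397 ≤ 548 → not valid
(112,146,243): 112+146 > 243 → valid
3 of the 6 triples form a triangle.

3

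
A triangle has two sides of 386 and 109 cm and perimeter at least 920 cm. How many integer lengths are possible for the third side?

70

Triangle inequality: 277 < x < 495. Perimeter ≥ 920 gives x ≥ 920 − 386 − 109 = 425.
So 425 ≤ x < 495; integers 425 through 494: 70 values.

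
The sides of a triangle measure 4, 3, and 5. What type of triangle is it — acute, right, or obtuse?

right

Compare the square of the longest side to the sum of squares of the other two: 3² + 4² = 25 = 5².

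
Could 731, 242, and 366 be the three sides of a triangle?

The longest side is 731, but the other two sum to only 608.
608 < 731, so the triangle inequality fails.

No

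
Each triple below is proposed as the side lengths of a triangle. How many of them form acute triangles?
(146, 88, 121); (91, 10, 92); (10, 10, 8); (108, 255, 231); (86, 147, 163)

(146,88,121): 88²+121² = 22385 > 21316 = 146² → acute
(91,10,92): 10²+91² = 8381 < 8464 = 92² → obtuse
(10,10,8): 8²+10² = 164 > 100 = 10² → acute
(108,255,231): 108²+231² = 65025 = 255² → right
(86,147,163): 86²+147² = 29005 > 26569 = 163² → acute
3 of the 5 are acute.

3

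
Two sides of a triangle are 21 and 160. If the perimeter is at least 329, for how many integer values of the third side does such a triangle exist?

33

Triangle inequality: 139 < x < 181. Perimeter ≥ 329 gives x ≥ 329 − 21 − 160 = 148.
So 148 ≤ x < 181; integers 148 through 180: 33 values.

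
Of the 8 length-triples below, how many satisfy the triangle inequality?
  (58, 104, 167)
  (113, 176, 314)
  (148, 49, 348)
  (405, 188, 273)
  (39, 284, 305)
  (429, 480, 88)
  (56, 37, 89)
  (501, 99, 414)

5

(58,104,167): 58+104 ≤ 167 → not valid
(113,176,314): 113+176 ≤ 314 → not valid
(49,148,348): 49+148 ≤ 348 → not valid
(188,273,405): 188+273 > 405 → valid
(39,284,305): 39+284 > 305 → valid
(88,429,480): 88+429 > 480 → valid
(37,56,89): 37+56 > 89 → valid
(99,414,501): 99+414 > 501 → valid
5 of the 8 triples form a triangle.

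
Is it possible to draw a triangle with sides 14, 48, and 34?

The two shorter sides sum to 48, exactly equal to the longest side 48.
That gives only a degenerate (flat) triangle — the inequality must be strict.

No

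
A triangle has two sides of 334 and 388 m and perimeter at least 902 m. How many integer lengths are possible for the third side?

542

Triangle inequality: 54 < x < 722. Perimeter ≥ 902 gives x ≥ 902 − 334 − 388 = 180.
So 180 ≤ x < 722; integers 180 through 721: 542 values.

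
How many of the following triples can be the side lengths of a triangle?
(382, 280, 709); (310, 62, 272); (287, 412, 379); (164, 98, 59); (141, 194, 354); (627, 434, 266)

3

(280,382,709): 280+382 ≤ 709 → not valid
(62,272,310): 62+272 > 310 → valid
(287,379,412): 287+379 > 412 → valid
(59,98,164): 59+98 ≤ 164 → not valid
(141,194,354): 141+194 ≤ 354 → not valid
(266,434,627): 266+434 > 627 → valid
3 of the 6 triples form a triangle.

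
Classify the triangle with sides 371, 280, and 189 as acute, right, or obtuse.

obtuse

Compare the square of the longest side to the sum of squares of the other two: 189² + 280² = 114121 < 137641 = 371².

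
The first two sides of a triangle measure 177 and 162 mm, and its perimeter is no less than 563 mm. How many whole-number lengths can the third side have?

Triangle inequality: 15 < x < 339. Perimeter ≥ 563 gives x ≥ 563 − 177 − 162 = 224.
So 224 ≤ x < 339; integers 224 through 338: 115 values.

115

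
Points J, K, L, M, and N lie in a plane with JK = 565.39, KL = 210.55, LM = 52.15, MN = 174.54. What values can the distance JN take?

The maximum is all hops collinear in one direction: 565.39 + 210.55 + 52.15 + 174.54 = 1002.63.
The longest hop is 565.39; the others sum to 437.24. Folding the others back against it leaves at least 565.39 − 437.24 = 128.15.

128.15 ≤ JN ≤ 1002.63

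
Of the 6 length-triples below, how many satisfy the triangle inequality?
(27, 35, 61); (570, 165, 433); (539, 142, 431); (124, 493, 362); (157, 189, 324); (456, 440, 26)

(27,35,61): 27+35 > 61 → valid
(165,433,570): 165+433 > 570 → valid
(142,431,539): 142+431 > 539 → valid
(124,362,493): 124+362 ≤ 493 → not valid
(157,189,324): 157+189 > 324 → valid
(26,440,456): 26+440 > 456 → valid
5 of the 6 triples form a triangle.

5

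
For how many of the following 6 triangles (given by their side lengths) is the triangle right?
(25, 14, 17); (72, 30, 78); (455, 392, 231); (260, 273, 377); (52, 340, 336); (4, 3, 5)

5

(25,14,17): 14²+17² = 485 < 625 = 25² → obtuse
(72,30,78): 30²+72² = 6084 = 78² → right
(455,392,231): 231²+392² = 207025 = 455² → right
(260,273,377): 260²+273² = 142129 = 377² → right
(52,340,336): 52²+336² = 115600 = 340² → right
(4,3,5): 3²+4² = 25 = 5² → right
5 of the 6 are right.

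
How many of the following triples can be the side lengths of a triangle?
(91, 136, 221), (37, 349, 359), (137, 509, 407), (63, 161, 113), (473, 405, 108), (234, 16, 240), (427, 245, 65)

(91,136,221): 91+136 > 221 → valid
(37,349,359): 37+349 > 359 → valid
(137,407,509): 137+407 > 509 → valid
(63,113,161): 63+113 > 161 → valid
(108,405,473): 108+405 > 473 → valid
(16,234,240): 16+234 > 240 → valid
(65,245,427): 65+245 ≤ 427 → not valid
6 of the 7 triples form a triangle.

6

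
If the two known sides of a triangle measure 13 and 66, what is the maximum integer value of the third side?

The third side must be strictly less than 13 + 66 = 79.
The largest integer below 79 is 78.

78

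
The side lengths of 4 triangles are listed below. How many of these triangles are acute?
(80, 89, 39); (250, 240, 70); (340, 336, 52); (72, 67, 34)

(80,89,39): 39²+80² = 7921 = 89² → right
(250,240,70): 70²+240² = 62500 = 250² → right
(340,336,52): 52²+336² = 115600 = 340² → right
(72,67,34): 34²+67² = 5645 > 5184 = 72² → acute
1 of the 4 is acute.

1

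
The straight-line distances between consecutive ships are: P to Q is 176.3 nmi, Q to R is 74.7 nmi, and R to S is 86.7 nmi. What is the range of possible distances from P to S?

The maximum is all hops collinear in one direction: 176.3 + 74.7 + 86.7 = 337.7.
The longest hop is 176.3; the others sum to 161.4. Folding the others back against it leaves at least 176.3 − 161.4 = 14.9.

14.9 ≤ PS ≤ 337.7 nmi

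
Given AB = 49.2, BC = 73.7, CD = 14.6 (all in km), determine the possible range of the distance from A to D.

9.9 ≤ AD ≤ 137.5 km

The maximum is all hops collinear in one direction: 49.2 + 73.7 + 14.6 = 137.5.
The longest hop is 73.7; the others sum to 63.8. Folding the others back against it leaves at least 73.7 − 63.8 = 9.9.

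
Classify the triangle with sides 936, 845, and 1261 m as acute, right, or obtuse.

right

Compare the square of the longest side to the sum of squares of the other two: 845² + 936² = 1590121 = 1261².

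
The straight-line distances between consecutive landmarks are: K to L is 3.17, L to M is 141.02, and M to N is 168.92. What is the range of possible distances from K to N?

The maximum is all hops collinear in one direction: 3.17 + 141.02 + 168.92 = 313.11.
The longest hop is 168.92; the others sum to 144.19. Folding the others back against it leaves at least 168.92 − 144.19 = 24.73.

24.73 ≤ KN ≤ 313.11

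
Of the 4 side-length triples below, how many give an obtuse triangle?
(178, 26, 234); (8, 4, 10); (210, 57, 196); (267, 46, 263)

(178,26,234): 26+178 ≤ 234, not a triangle
(8,4,10): 4²+8² = 80 < 100 = 10² → obtuse
(210,57,196): 57²+196² = 41665 < 44100 = 210² → obtuse
(267,46,263): 46²+263² = 71285 < 71289 = 267² → obtuse
3 of the 4 are obtuse.

3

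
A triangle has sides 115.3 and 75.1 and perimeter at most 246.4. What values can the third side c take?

40.2 < c ≤ 56.0

Triangle inequality alone gives 40.2 < c < 190.4.
The perimeter condition gives c ≤ 246.4 − 115.3 − 75.1 = 56.0.
Intersecting the two: 40.2 < c ≤ 56.0.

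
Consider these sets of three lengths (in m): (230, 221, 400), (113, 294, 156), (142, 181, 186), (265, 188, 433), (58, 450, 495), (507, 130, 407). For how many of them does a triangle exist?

5

(221,230,400): 221+230 > 400 → valid
(113,156,294): 113+156 ≤ 294 → not valid
(142,181,186): 142+181 > 186 → valid
(188,265,433): 188+265 > 433 → valid
(58,450,495): 58+450 > 495 → valid
(130,407,507): 130+407 > 507 → valid
5 of the 6 triples form a triangle.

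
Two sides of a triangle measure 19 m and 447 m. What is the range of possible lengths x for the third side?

By the triangle inequality, x must be less than 19 + 447 = 466 and greater than |19 − 447| = 428.

428 < x < 466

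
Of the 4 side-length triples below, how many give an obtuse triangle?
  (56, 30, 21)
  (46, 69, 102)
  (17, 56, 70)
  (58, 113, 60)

(56,30,21): 21+30 ≤ 56, not a triangle
(46,69,102): 46²+69² = 6877 < 10404 = 102² → obtuse
(17,56,70): 17²+56² = 3425 < 4900 = 70² → obtuse
(58,113,60): 58²+60² = 6964 < 12769 = 113² → obtuse
3 of the 4 are obtuse.

3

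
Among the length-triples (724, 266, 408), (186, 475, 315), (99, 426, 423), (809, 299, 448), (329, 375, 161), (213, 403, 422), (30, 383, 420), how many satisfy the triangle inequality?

4

(266,408,724): 266+408 ≤ 724 → not valid
(186,315,475): 186+315 > 475 → valid
(99,423,426): 99+423 > 426 → valid
(299,448,809): 299+448 ≤ 809 → not valid
(161,329,375): 161+329 > 375 → valid
(213,403,422): 213+403 > 422 → valid
(30,383,420): 30+383 ≤ 420 → not valid
4 of the 7 triples form a triangle.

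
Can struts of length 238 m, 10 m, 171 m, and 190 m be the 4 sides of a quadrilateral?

A quadrilateral exists iff every side is shorter than the sum of the others — equivalently, the longest side is less than the sum of the rest.
Longest side 238 < 371 (sum of the remaining 3), so yes.

Yes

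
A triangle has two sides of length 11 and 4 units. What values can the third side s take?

7 < s < 15

By the triangle inequality, s must be less than 11 + 4 = 15 and greater than |11 − 4| = 7.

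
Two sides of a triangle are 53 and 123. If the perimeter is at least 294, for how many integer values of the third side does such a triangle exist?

58

Triangle inequality: 70 < x < 176. Perimeter ≥ 294 gives x ≥ 294 − 53 − 123 = 118.
So 118 ≤ x < 176; integers 118 through 175: 58 values.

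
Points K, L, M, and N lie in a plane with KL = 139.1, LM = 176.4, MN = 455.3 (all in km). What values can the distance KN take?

The maximum is all hops collinear in one direction: 139.1 + 176.4 + 455.3 = 770.8.
The longest hop is 455.3; the others sum to 315.5. Folding the others back against it leaves at least 455.3 − 315.5 = 139.8.

139.8 ≤ KN ≤ 770.8 km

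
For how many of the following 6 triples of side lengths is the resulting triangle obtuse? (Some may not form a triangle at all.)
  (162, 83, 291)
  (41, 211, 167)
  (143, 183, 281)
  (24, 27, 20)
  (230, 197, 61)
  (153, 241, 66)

2

(162,83,291): 83+162 ≤ 291, not a triangle
(41,211,167): 41+167 ≤ 211, not a triangle
(143,183,281): 143²+183² = 53938 < 78961 = 281² → obtuse
(24,27,20): 20²+24² = 976 > 729 = 27² → acute
(230,197,61): 61²+197² = 42530 < 52900 = 230² → obtuse
(153,241,66): 66+153 ≤ 241, not a triangle
2 of the 6 are obtuse.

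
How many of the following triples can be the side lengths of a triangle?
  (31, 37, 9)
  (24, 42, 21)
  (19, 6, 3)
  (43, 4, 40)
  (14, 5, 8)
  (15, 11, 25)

(9,31,37): 9+31 > 37 → valid
(21,24,42): 21+24 > 42 → valid
(3,6,19): 3+6 ≤ 19 → not valid
(4,40,43): 4+40 > 43 → valid
(5,8,14): 5+8 ≤ 14 → not valid
(11,15,25): 11+15 > 25 → valid
4 of the 6 triples form a triangle.

4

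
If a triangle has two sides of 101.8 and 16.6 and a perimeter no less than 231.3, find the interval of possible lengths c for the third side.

112.9 ≤ c < 118.4

Triangle inequality alone gives 85.2 < c < 118.4.
The perimeter condition gives c ≥ 231.3 − 101.8 − 16.6 = 112.9.
Intersecting the two: 112.9 ≤ c < 118.4.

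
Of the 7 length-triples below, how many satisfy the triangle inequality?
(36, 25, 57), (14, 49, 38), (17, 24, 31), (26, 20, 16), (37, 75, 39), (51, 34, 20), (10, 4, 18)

(25,36,57): 25+36 > 57 → valid
(14,38,49): 14+38 > 49 → valid
(17,24,31): 17+24 > 31 → valid
(16,20,26): 16+20 > 26 → valid
(37,39,75): 37+39 > 75 → valid
(20,34,51): 20+34 > 51 → valid
(4,10,18): 4+10 ≤ 18 → not valid
6 of the 7 triples form a triangle.

6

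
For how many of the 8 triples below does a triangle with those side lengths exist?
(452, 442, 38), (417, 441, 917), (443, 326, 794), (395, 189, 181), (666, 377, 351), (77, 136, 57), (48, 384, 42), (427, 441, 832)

(38,442,452): 38+442 > 452 → valid
(417,441,917): 417+441 ≤ 917 → not valid
(326,443,794): 326+443 ≤ 794 → not valid
(181,189,395): 181+189 ≤ 395 → not valid
(351,377,666): 351+377 > 666 → valid
(57,77,136): 57+77 ≤ 136 → not valid
(42,48,384): 42+48 ≤ 384 → not valid
(427,441,832): 427+441 > 832 → valid
3 of the 8 triples form a triangle.

3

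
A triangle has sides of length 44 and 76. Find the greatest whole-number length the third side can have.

119

The third side must be strictly less than 44 + 76 = 120.
The largest integer below 120 is 119.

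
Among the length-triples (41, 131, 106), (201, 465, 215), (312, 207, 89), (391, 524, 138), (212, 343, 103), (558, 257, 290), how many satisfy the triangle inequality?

(41,106,131): 41+106 > 131 → valid
(201,215,465): 201+215 ≤ 465 → not valid
(89,207,312): 89+207 ≤ 312 → not valid
(138,391,524): 138+391 > 524 → valid
(103,212,343): 103+212 ≤ 343 → not valid
(257,290,558): 257+290 ≤ 558 → not valid
2 of the 6 triples form a triangle.

2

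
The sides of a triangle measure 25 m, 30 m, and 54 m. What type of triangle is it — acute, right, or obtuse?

Compare the square of the longest side to the sum of squares of the other two: 25² + 30² = 1525 < 2916 = 54².

obtuse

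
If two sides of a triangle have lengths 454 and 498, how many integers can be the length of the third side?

907

The third side lies in the open interval (44, 952).
Integers from 45 to 951 inclusive: 951 − 45 + 1 = 907.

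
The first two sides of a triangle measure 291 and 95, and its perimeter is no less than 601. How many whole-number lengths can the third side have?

171

Triangle inequality: 196 < x < 386. Perimeter ≥ 601 gives x ≥ 601 − 291 − 95 = 215.
So 215 ≤ x < 386; integers 215 through 385: 171 values.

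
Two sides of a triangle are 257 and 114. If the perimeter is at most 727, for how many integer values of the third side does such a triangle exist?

213

Triangle inequality: 143 < x < 371. Perimeter ≤ 727 gives x ≤ 727 − 257 − 114 = 356.
So 143 < x ≤ 356; integers 144 through 356: 213 values.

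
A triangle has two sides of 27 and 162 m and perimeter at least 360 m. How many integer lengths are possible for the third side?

18

Triangle inequality: 135 < x < 189. Perimeter ≥ 360 gives x ≥ 360 − 27 − 162 = 171.
So 171 ≤ x < 189; integers 171 through 188: 18 values.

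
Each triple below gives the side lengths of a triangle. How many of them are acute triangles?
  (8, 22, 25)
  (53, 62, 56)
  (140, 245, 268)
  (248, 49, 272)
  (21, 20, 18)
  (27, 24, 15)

(8,22,25): 8²+22² = 548 < 625 = 25² → obtuse
(53,62,56): 53²+56² = 5945 > 3844 = 62² → acute
(140,245,268): 140²+245² = 79625 > 71824 = 268² → acute
(248,49,272): 49²+248² = 63905 < 73984 = 272² → obtuse
(21,20,18): 18²+20² = 724 > 441 = 21² → acute
(27,24,15): 15²+24² = 801 > 729 = 27² → acute
4 of the 6 are acute.

4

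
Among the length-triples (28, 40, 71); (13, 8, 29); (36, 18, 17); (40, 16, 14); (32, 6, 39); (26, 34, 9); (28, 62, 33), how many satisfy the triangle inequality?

(28,40,71): 28+40 ≤ 71 → not valid
(8,13,29): 8+13 ≤ 29 → not valid
(17,18,36): 17+18 ≤ 36 → not valid
(14,16,40): 14+16 ≤ 40 → not valid
(6,32,39): 6+32 ≤ 39 → not valid
(9,26,34): 9+26 > 34 → valid
(28,33,62): 28+33 ≤ 62 → not valid
1 of the 7 triples forms a triangle.

1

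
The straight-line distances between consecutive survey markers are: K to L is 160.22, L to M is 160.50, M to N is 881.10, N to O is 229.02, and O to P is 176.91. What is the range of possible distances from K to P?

154.45 ≤ KP ≤ 1607.75

The maximum is all hops collinear in one direction: 160.22 + 160.50 + 881.10 + 229.02 + 176.91 = 1607.75.
The longest hop is 881.10; the others sum to 726.65. Folding the others back against it leaves at least 881.10 − 726.65 = 154.45.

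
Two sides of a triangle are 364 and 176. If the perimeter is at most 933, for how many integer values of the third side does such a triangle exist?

205

Triangle inequality: 188 < x < 540. Perimeter ≤ 933 gives x ≤ 933 − 364 − 176 = 393.
So 188 < x ≤ 393; integers 189 through 393: 205 values.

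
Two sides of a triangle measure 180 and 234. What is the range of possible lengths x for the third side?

54 < x < 414

By the triangle inequality, x must be less than 180 + 234 = 414 and greater than |180 − 234| = 54.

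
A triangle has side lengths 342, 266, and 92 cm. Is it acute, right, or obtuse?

obtuse

Compare the square of the longest side to the sum of squares of the other two: 92² + 266² = 79220 < 116964 = 342².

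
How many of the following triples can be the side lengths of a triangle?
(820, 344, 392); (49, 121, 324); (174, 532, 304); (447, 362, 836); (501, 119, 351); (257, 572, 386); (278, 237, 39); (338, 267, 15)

(344,392,820): 344+392 ≤ 820 → not valid
(49,121,324): 49+121 ≤ 324 → not valid
(174,304,532): 174+304 ≤ 532 → not valid
(362,447,836): 362+447 ≤ 836 → not valid
(119,351,501): 119+351 ≤ 501 → not valid
(257,386,572): 257+386 > 572 → valid
(39,237,278): 39+237 ≤ 278 → not valid
(15,267,338): 15+267 ≤ 338 → not valid
1 of the 8 triples forms a triangle.

1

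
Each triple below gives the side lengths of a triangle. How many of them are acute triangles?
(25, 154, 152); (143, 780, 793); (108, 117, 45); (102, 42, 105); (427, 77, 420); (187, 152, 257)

(25,154,152): 25²+152² = 23729 > 23716 = 154² → acute
(143,780,793): 143²+780² = 628849 = 793² → right
(108,117,45): 45²+108² = 13689 = 117² → right
(102,42,105): 42²+102² = 12168 > 11025 = 105² → acute
(427,77,420): 77²+420² = 182329 = 427² → right
(187,152,257): 152²+187² = 58073 < 66049 = 257² → obtuse
2 of the 6 are acute.

2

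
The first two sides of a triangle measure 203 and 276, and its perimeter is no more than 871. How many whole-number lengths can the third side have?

Triangle inequality: 73 < x < 479. Perimeter ≤ 871 gives x ≤ 871 − 203 − 276 = 392.
So 73 < x ≤ 392; integers 74 through 392: 319 values.

319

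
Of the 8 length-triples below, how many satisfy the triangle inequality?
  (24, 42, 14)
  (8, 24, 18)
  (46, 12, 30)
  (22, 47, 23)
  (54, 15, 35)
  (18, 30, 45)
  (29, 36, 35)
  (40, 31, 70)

4

(14,24,42): 14+24 ≤ 42 → not valid
(8,18,24): 8+18 > 24 → valid
(12,30,46): 12+30 ≤ 46 → not valid
(22,23,47): 22+23 ≤ 47 → not valid
(15,35,54): 15+35 ≤ 54 → not valid
(18,30,45): 18+30 > 45 → valid
(29,35,36): 29+35 > 36 → valid
(31,40,70): 31+40 > 70 → valid
4 of the 8 triples form a triangle.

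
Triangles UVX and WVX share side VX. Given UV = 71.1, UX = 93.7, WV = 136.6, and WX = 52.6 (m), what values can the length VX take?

84.0 < VX < 164.8

From triangle UVX: |71.1 − 93.7| < VX < 71.1 + 93.7, i.e. 22.6 < VX < 164.8.
From triangle WVX: 84.0 < VX < 189.2.
Both must hold, so VX lies in the intersection.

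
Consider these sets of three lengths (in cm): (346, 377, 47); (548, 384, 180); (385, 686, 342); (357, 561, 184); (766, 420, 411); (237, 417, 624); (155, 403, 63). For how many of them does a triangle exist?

(47,346,377): 47+346 > 377 → valid
(180,384,548): 180+384 > 548 → valid
(342,385,686): 342+385 > 686 → valid
(184,357,561): 184+357 ≤ 561 → not valid
(411,420,766): 411+420 > 766 → valid
(237,417,624): 237+417 > 624 → valid
(63,155,403): 63+155 ≤ 403 → not valid
5 of the 7 triples form a triangle.

5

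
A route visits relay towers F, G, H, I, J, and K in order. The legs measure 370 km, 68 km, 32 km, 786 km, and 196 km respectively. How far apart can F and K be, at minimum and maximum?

The maximum is all hops collinear in one direction: 370 + 68 + 32 + 786 + 196 = 1452.
The longest hop is 786; the others sum to 666. Folding the others back against it leaves at least 786 − 666 = 120.

120 ≤ FK ≤ 1452 km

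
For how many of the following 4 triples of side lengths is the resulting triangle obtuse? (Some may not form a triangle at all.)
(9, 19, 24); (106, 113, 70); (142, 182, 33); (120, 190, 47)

(9,19,24): 9²+19² = 442 < 576 = 24² → obtuse
(106,113,70): 70²+106² = 16136 > 12769 = 113² → acute
(142,182,33): 33+142 ≤ 182, not a triangle
(120,190,47): 47+120 ≤ 190, not a triangle
1 of the 4 is obtuse.

1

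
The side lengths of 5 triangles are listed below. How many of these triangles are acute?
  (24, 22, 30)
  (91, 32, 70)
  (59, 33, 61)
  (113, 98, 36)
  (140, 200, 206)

3

(24,22,30): 22²+24² = 1060 > 900 = 30² → acute
(91,32,70): 32²+70² = 5924 < 8281 = 91² → obtuse
(59,33,61): 33²+59² = 4570 > 3721 = 61² → acute
(113,98,36): 36²+98² = 10900 < 12769 = 113² → obtuse
(140,200,206): 140²+200² = 59600 > 42436 = 206² → acute
3 of the 5 are acute.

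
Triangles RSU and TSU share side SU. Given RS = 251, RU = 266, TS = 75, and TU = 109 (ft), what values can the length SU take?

From triangle RSU: |251 − 266| < SU < 251 + 266, i.e. 15 < SU < 517.
From triangle TSU: 34 < SU < 184.
Both must hold, so SU lies in the intersection.

34 < SU < 184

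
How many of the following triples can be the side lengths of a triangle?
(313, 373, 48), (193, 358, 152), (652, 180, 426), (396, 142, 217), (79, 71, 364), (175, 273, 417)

(48,313,373): 48+313 ≤ 373 → not valid
(152,193,358): 152+193 ≤ 358 → not valid
(180,426,652): 180+426 ≤ 652 → not valid
(142,217,396): 142+217 ≤ 396 → not valid
(71,79,364): 71+79 ≤ 364 → not valid
(175,273,417): 175+273 > 417 → valid
1 of the 6 triples forms a triangle.

1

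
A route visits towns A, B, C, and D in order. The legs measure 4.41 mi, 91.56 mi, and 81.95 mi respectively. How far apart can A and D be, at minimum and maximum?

The maximum is all hops collinear in one direction: 4.41 + 91.56 + 81.95 = 177.92.
The longest hop is 91.56; the others sum to 86.36. Folding the others back against it leaves at least 91.56 − 86.36 = 5.20.

5.20 ≤ AD ≤ 177.92 mi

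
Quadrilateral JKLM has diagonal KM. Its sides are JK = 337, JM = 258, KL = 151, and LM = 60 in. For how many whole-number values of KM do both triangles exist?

119

From triangle JKM: 79 < KM < 595.
From triangle LKM: 91 < KM < 211.
Intersection: 91 < KM < 211, so integers 92 through 210: 119 values.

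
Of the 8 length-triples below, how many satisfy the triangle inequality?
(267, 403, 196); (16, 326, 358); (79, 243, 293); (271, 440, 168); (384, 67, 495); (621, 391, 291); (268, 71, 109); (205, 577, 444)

4

(196,267,403): 196+267 > 403 → valid
(16,326,358): 16+326 ≤ 358 → not valid
(79,243,293): 79+243 > 293 → valid
(168,271,440): 168+271 ≤ 440 → not valid
(67,384,495): 67+384 ≤ 495 → not valid
(291,391,621): 291+391 > 621 → valid
(71,109,268): 71+109 ≤ 268 → not valid
(205,444,577): 205+444 > 577 → valid
4 of the 8 triples form a triangle.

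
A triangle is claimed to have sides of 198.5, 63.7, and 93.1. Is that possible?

The longest side is 198.5, but the other two sum to only 156.8.
156.8 < 198.5, so the triangle inequality fails.

No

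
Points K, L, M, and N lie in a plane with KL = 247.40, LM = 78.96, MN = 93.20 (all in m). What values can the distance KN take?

75.24 ≤ KN ≤ 419.56 m

The maximum is all hops collinear in one direction: 247.40 + 78.96 + 93.20 = 419.56.
The longest hop is 247.40; the others sum to 172.16. Folding the others back against it leaves at least 247.40 − 172.16 = 75.24.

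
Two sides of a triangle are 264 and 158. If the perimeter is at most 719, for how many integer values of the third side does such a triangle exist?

Triangle inequality: 106 < x < 422. Perimeter ≤ 719 gives x ≤ 719 − 264 − 158 = 297.
So 106 < x ≤ 297; integers 107 through 297: 191 values.

191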